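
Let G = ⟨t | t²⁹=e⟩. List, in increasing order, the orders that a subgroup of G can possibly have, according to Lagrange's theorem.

|G| = 29 = 29. By Lagrange's theorem the order of any subgroup divides 29; the divisors of 29 are 1, 29.

Answer: 1, 29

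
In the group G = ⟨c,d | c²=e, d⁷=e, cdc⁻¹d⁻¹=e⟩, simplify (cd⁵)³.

Compute successive powers of (cd⁵), reducing at each step:
  (cd⁵)²: (cd⁵) · c = d⁵;   (d⁵) · d⁵ = d³
  (cd⁵)³: (d³) · c = cd³;   (cd³) · d⁵ = cd

Answer: cd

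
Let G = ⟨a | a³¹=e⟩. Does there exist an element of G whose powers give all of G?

|G| = 31. The element a has order 31 (its powers give 31 distinct elements), so ⟨a⟩ = G and G is cyclic.

Answer: Yes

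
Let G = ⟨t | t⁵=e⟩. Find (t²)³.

Compute successive powers of (t²), reducing at each step:
  (t²)²: (t²) · t² = t⁴
  (t²)³: (t⁴) · t² = t

Answer: t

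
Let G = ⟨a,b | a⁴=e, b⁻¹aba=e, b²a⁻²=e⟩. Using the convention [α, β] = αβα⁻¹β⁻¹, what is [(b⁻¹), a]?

[(b⁻¹), a] = (b⁻¹)·a·(b⁻¹)⁻¹·a⁻¹.
  (b⁻¹) · a = ab
  (ab) · b = a³
  (a³) · (a³) = a²

Answer: a²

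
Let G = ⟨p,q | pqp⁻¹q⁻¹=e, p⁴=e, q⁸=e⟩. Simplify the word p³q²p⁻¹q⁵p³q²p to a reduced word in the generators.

Multiply left to right, reducing at each step:
  (p³) · q² = p³q²
  (p³q²) · p⁻¹ = p²q²
  (p²q²) · q⁵ = p²q⁷
  (p²q⁷) · p³ = pq⁷
  (pq⁷) · q² = pq
  (pq) · p = p²q

Answer: p²q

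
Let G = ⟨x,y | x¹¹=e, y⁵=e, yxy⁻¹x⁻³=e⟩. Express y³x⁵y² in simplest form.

Multiply left to right, reducing at each step:
  (y³) · x⁵ = x³y³
  (x³y³) · y² = x³

Answer: x³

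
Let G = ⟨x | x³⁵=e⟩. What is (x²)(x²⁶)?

Compute (x²) · (x²⁶) by multiplying left to right and reducing via the relations at each step:
  (x²) · x²⁶ = x²⁸

Answer: x²⁸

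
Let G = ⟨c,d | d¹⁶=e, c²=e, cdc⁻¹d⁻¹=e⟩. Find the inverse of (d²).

The order of (d²) is 8 (smallest k with (d²)ᵏ = e), so (d²)⁻¹ = (d²)⁷ = d¹⁴.
Check: (d²) · (d¹⁴) → (d²) · d¹⁴ = e, giving e as required.

Answer: d¹⁴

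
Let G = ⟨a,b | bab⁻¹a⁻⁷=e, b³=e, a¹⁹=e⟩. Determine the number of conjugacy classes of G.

The conjugacy classes (representative and size) are:
  [e] (size 1), [a¹¹] (size 3), [a¹⁴] (size 3), [a⁶] (size 3), [a¹⁷] (size 3), [a¹²] (size 3), [a¹⁰] (size 3), [a²b] (size 19), [a¹⁸b²] (size 19).
Class equation: 1 + 3 + 3 + 3 + 3 + 3 + 3 + 19 + 19 = 57 = |G|. So G has 9 conjugacy classes.

Answer: 9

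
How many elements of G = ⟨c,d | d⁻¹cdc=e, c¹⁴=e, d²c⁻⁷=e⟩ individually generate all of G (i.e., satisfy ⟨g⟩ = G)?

⟨g⟩ = G would require ord(g) = |G| = 28, but the maximum element order in G is 14 < 28. So G is not cyclic and no single element generates it: the count is 0.

Answer: 0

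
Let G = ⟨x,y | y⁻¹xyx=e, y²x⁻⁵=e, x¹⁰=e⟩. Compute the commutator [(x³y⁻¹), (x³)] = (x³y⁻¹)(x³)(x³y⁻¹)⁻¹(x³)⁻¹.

[(x³y⁻¹), (x³)] = (x³y⁻¹)·(x³)·(x³y⁻¹)⁻¹·(x³)⁻¹.
  (x³y⁻¹) · (x³) = y⁻¹
  (y⁻¹) · (x³y) = x⁷
  (x⁷) · (x⁷) = x⁴

Answer: x⁴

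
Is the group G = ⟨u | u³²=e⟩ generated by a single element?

|G| = 32. The element u has order 32 (its powers give 32 distinct elements), so ⟨u⟩ = G and G is cyclic.

Answer: Yes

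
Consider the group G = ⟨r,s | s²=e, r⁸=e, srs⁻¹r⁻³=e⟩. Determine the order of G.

Enumerate words in the generators, reducing via the relations: the distinct elements are
  {e, r, s, rs, r², r³, r⁴, r⁵, r⁶, r⁷, r²s, r³s, r⁴s, r⁵s, r⁶s, r⁷s}.
No further products give new elements, so |G| = 16.

Answer: 16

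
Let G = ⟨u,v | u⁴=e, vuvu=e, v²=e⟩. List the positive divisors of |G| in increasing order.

|G| = 8 = 2³. By Lagrange's theorem the order of any subgroup divides 8; the divisors of 8 are 1, 2, 4, 8.

Answer: 1, 2, 4, 8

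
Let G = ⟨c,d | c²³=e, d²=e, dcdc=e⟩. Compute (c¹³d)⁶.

Compute successive powers of (c¹³d), reducing at each step:
  (c¹³d)²: (c¹³d) · c¹³ = d;   d · d = e
  (c¹³d)³: e · c¹³ = c¹³;   (c¹³) · d = c¹³d
  (c¹³d)⁴: (c¹³d) · c¹³ = d;   d · d = e
  (c¹³d)⁵: e · c¹³ = c¹³;   (c¹³) · d = c¹³d
  (c¹³d)⁶: (c¹³d) · c¹³ = d;   d · d = e

Answer: e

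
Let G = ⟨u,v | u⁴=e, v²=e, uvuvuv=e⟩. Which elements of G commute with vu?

⟨vu⟩ ⊆ C_G(vu) since powers of vu commute with vu; so |C_G(vu)| ≥ |⟨vu⟩| = 3.
By orbit–stabilizer, |C_G(vu)| = |G| / |conj. class of vu| = 24 / 8 = 3.
The 3 elements commuting with vu are {e, u³v, vu}.

Answer: {e, u³v, vu}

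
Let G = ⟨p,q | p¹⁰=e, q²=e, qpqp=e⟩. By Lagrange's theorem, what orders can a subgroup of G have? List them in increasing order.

|G| = 20 = 2² · 5. By Lagrange's theorem the order of any subgroup divides 20; the divisors of 20 are 1, 2, 4, 5, 10, 20.

Answer: 1, 2, 4, 5, 10, 20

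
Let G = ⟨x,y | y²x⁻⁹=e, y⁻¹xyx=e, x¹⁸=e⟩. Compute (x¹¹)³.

Compute successive powers of (x¹¹), reducing at each step:
  (x¹¹)²: (x¹¹) · x¹¹ = x⁴
  (x¹¹)³: (x⁴) · x¹¹ = x¹⁵

Answer: x¹⁵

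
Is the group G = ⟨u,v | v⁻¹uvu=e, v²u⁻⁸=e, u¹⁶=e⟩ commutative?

u·v = uv but v·u = u⁷v⁻¹, so u·v ≠ v·u and G is not abelian.

Answer: No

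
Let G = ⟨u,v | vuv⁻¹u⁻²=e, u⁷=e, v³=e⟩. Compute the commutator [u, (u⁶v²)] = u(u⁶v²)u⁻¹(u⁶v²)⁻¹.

[u, (u⁶v²)] = u·(u⁶v²)·u⁻¹·(u⁶v²)⁻¹.
  u · (u⁶v²) = v²
  (v²) · (u⁶) = u³v²
  (u³v²) · (u²v) = u⁴

Answer: u⁴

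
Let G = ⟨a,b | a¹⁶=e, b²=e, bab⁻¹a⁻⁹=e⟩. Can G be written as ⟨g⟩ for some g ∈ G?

Every cyclic group is abelian. But a·b = ab while b·a = a⁹b, so a·b ≠ b·a and G is not abelian. Hence G is not cyclic.

Answer: No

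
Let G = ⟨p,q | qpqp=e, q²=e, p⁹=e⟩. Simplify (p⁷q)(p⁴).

Compute (p⁷q) · (p⁴) by multiplying left to right and reducing via the relations at each step:
  (p⁷q) · p⁴ = p³q

Answer: p³q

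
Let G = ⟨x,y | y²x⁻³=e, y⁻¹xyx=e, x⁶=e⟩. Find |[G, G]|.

G' = [G, G] is generated by all commutators. The generator-pair commutators are: [x, y] = x².
The subgroup they normally generate is {e, x², x⁴}, of order 3.
Check: |G/G'| = 12/3 = 4 is the order of the abelianisation.

Answer: 3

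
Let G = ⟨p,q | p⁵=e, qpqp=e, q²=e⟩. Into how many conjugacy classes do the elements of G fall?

The conjugacy classes (representative and size) are:
  [e] (size 1), [p] (size 2), [p²] (size 2), [q] (size 5).
Class equation: 1 + 2 + 2 + 5 = 10 = |G|. So G has 4 conjugacy classes.

Answer: 4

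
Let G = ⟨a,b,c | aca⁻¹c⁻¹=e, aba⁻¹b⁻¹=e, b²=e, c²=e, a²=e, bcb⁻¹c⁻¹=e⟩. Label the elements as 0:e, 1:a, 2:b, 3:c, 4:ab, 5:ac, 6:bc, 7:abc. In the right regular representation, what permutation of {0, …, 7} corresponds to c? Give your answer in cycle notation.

(0 3)(1 5)(2 6)(4 7)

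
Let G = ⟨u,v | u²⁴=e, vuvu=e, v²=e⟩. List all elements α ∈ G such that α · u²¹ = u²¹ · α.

⟨u²¹⟩ ⊆ C_G(u²¹) since powers of u²¹ commute with u²¹; so |C_G(u²¹)| ≥ |⟨u²¹⟩| = 8.
By orbit–stabilizer, |C_G(u²¹)| = |G| / |conj. class of u²¹| = 48 / 2 = 24.
The 24 elements commuting with u²¹ are {e, u, u², u³, u⁴, u⁵, u⁶, u⁷, u⁸, u⁹, u¹⁰, u¹¹, u¹², u¹³, u¹⁴, u¹⁵, u¹⁶, u¹⁷, u¹⁸, u¹⁹, u²⁰, u²¹, u²², u²³}.

Answer: {e, u, u², u³, u⁴, u⁵, u⁶, u⁷, u⁸, u⁹, u¹⁰, u¹¹, u¹², u¹³, u¹⁴, u¹⁵, u¹⁶, u¹⁷, u¹⁸, u¹⁹, u²⁰, u²¹, u²², u²³}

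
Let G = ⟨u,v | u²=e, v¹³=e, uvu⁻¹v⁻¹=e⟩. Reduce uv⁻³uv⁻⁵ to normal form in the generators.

Multiply left to right, reducing at each step:
  u · v⁻³ = uv¹⁰
  (uv¹⁰) · u = v¹⁰
  (v¹⁰) · v⁻⁵ = v⁵

Answer: v⁵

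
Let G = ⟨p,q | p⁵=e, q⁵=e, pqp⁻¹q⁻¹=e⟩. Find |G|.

Enumerate words in the generators, reducing via the relations: the distinct elements are
  {e, p, q, pq, p², p³, p⁴, q², q³, q⁴, pq², pq³, pq⁴, p²q, p³q, p⁴q, p²q², p²q³, p²q⁴, p³q², p³q³, p³q⁴, p⁴q², p⁴q³, p⁴q⁴}.
No further products give new elements, so |G| = 25.

Answer: 25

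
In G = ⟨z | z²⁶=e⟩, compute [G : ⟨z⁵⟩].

First find ord(z⁵) by computing successive powers:
  (z⁵)¹ = z⁵, (z⁵)² = z¹⁰, (z⁵)³ = z¹⁵, (z⁵)⁴ = z²⁰, (z⁵)⁵ = z²⁵, (z⁵)⁶ = z⁴, (z⁵)⁷ = z⁹, (z⁵)⁸ = z¹⁴, (z⁵)⁹ = z¹⁹, (z⁵)¹⁰ = z²⁴, (z⁵)¹¹ = z³, (z⁵)¹² = z⁸, (z⁵)¹³ = z¹³, (z⁵)¹⁴ = z¹⁸, (z⁵)¹⁵ = z²³, (z⁵)¹⁶ = z², (z⁵)¹⁷ = z⁷, (z⁵)¹⁸ = z¹², (z⁵)¹⁹ = z¹⁷, (z⁵)²⁰ = z²², (z⁵)²¹ = z, (z⁵)²² = z⁶, (z⁵)²³ = z¹¹, (z⁵)²⁴ = z¹⁶, (z⁵)²⁵ = z²¹, (z⁵)²⁶ = e.
So |⟨z⁵⟩| = ord(z⁵) = 26. With |G| = 26, by Lagrange [G : ⟨z⁵⟩] = 26/26 = 1.

Answer: 1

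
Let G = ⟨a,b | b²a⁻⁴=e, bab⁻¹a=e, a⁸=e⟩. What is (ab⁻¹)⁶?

Compute successive powers of (ab⁻¹), reducing at each step:
  (ab⁻¹)²: (ab⁻¹) · a = b⁻¹;   (b⁻¹) · b⁻¹ = a⁴
  (ab⁻¹)³: (a⁴) · a = a⁵;   (a⁵) · b⁻¹ = ab
  (ab⁻¹)⁴: (ab) · a = b;   b · b⁻¹ = e
  (ab⁻¹)⁵: e · a = a;   a · b⁻¹ = ab⁻¹
  (ab⁻¹)⁶: (ab⁻¹) · a = b⁻¹;   (b⁻¹) · b⁻¹ = a⁴

Answer: a⁴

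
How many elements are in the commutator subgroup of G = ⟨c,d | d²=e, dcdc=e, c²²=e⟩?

G' = [G, G] is generated by all commutators. The generator-pair commutators are: [c, d] = c².
The subgroup they normally generate is {e, c², c⁴, c⁶, c⁸, c¹⁰, c¹², c¹⁴, c¹⁶, c¹⁸, c²⁰}, of order 11.
Check: |G/G'| = 44/11 = 4 is the order of the abelianisation.

Answer: 11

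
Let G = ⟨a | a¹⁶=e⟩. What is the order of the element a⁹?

Compute successive powers until reaching e:
  (a⁹)¹ = a⁹, (a⁹)² = a², (a⁹)³ = a¹¹, (a⁹)⁴ = a⁴, (a⁹)⁵ = a¹³, (a⁹)⁶ = a⁶, (a⁹)⁷ = a¹⁵, (a⁹)⁸ = a⁸, (a⁹)⁹ = a, (a⁹)¹⁰ = a¹⁰, (a⁹)¹¹ = a³, (a⁹)¹² = a¹², (a⁹)¹³ = a⁵, (a⁹)¹⁴ = a¹⁴, (a⁹)¹⁵ = a⁷, (a⁹)¹⁶ = e.
The smallest positive k with (a⁹)ᵏ = e is 16.

Answer: 16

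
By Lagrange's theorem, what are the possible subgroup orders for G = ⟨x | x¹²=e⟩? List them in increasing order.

|G| = 12 = 2² · 3. By Lagrange's theorem the order of any subgroup divides 12; the divisors of 12 are 1, 2, 3, 4, 6, 12.

Answer: 1, 2, 3, 4, 6, 12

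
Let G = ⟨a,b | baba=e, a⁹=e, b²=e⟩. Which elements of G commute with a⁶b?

⟨a⁶b⟩ ⊆ C_G(a⁶b) since powers of a⁶b commute with a⁶b; so |C_G(a⁶b)| ≥ |⟨a⁶b⟩| = 2.
By orbit–stabilizer, |C_G(a⁶b)| = |G| / |conj. class of a⁶b| = 18 / 9 = 2.
The 2 elements commuting with a⁶b are {e, a⁶b}.

Answer: {e, a⁶b}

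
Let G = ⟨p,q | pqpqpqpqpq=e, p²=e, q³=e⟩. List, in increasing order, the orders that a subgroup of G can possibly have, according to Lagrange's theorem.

|G| = 60 = 2² · 3 · 5. By Lagrange's theorem the order of any subgroup divides 60; the divisors of 60 are 1, 2, 3, 4, 5, 6, 10, 12, 15, 20, 30, 60.

Answer: 1, 2, 3, 4, 5, 6, 10, 12, 15, 20, 30, 60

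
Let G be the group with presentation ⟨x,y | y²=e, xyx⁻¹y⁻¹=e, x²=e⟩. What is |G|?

Enumerate words in the generators, reducing via the relations: the distinct elements are
  {e, x, y, xy}.
No further products give new elements, so |G| = 4.

Answer: 4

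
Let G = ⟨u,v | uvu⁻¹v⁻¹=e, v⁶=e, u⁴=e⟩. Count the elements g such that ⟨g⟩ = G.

⟨g⟩ = G would require ord(g) = |G| = 24, but the maximum element order in G is 12 < 24. So G is not cyclic and no single element generates it: the count is 0.

Answer: 0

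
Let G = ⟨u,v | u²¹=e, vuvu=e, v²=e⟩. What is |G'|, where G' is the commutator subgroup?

G' = [G, G] is generated by all commutators. The generator-pair commutators are: [u, v] = u².
The subgroup they normally generate is {e, u, u², u³, u⁴, u⁵, u⁶, u⁷, u⁸, u⁹, u¹⁰, u¹¹, u¹², u¹³, u¹⁴, u¹⁵, u¹⁶, u¹⁷, u¹⁸, u¹⁹, u²⁰}, of order 21.
Check: |G/G'| = 42/21 = 2 is the order of the abelianisation.

Answer: 21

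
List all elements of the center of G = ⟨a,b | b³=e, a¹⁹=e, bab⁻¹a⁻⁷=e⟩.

An element z ∈ Z(G) iff z commutes with every generator.
For example e is central: e·a = a = a·e; e·b = b = b·e.
Whereas a ∉ Z(G) since a·b = ab ≠ a⁷b = b·a.
Checking each of the 57 elements this way gives Z(G) = {e}, of order 1.

Answer: {e}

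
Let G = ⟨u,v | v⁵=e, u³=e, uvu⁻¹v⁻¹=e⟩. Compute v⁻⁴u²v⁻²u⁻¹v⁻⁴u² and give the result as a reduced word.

Multiply left to right, reducing at each step:
  v · u² = u²v
  (u²v) · v⁻² = u²v⁴
  (u²v⁴) · u⁻¹ = uv⁴
  (uv⁴) · v⁻⁴ = u
  u · u² = e

Answer: e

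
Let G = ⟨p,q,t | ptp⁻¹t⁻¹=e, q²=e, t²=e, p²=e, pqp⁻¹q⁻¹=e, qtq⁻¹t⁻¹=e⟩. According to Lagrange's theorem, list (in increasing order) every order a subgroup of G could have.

|G| = 8 = 2³. By Lagrange's theorem the order of any subgroup divides 8; the divisors of 8 are 1, 2, 4, 8.

Answer: 1, 2, 4, 8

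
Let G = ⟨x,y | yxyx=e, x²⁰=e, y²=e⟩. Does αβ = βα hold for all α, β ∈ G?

x·y = xy but y·x = x¹⁹y, so x·y ≠ y·x and G is not abelian.

Answer: No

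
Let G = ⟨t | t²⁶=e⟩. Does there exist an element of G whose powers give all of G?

|G| = 26. The element t has order 26 (its powers give 26 distinct elements), so ⟨t⟩ = G and G is cyclic.

Answer: Yes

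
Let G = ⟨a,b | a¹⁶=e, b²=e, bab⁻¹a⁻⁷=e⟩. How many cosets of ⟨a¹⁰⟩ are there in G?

First find ord(a¹⁰) by computing successive powers:
  (a¹⁰)¹ = a¹⁰, (a¹⁰)² = a⁴, (a¹⁰)³ = a¹⁴, (a¹⁰)⁴ = a⁸, (a¹⁰)⁵ = a², (a¹⁰)⁶ = a¹², (a¹⁰)⁷ = a⁶, (a¹⁰)⁸ = e.
So |⟨a¹⁰⟩| = ord(a¹⁰) = 8. With |G| = 32, by Lagrange [G : ⟨a¹⁰⟩] = 32/8 = 4.

Answer: 4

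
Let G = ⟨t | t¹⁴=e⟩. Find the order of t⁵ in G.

Compute successive powers until reaching e:
  (t⁵)¹ = t⁵, (t⁵)² = t¹⁰, (t⁵)³ = t, (t⁵)⁴ = t⁶, (t⁵)⁵ = t¹¹, (t⁵)⁶ = t², (t⁵)⁷ = t⁷, (t⁵)⁸ = t¹², (t⁵)⁹ = t³, (t⁵)¹⁰ = t⁸, (t⁵)¹¹ = t¹³, (t⁵)¹² = t⁴, (t⁵)¹³ = t⁹, (t⁵)¹⁴ = e.
The smallest positive k with (t⁵)ᵏ = e is 14.

Answer: 14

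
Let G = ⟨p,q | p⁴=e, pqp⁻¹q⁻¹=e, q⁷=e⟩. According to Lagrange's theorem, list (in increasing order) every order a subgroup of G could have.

|G| = 28 = 2² · 7. By Lagrange's theorem the order of any subgroup divides 28; the divisors of 28 are 1, 2, 4, 7, 14, 28.

Answer: 1, 2, 4, 7, 14, 28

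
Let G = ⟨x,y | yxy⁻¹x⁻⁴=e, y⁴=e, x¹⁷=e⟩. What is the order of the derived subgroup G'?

G' = [G, G] is generated by all commutators. The generator-pair commutators are: [x, y] = x¹⁴.
The subgroup they normally generate is {e, x, x², x³, x⁴, x⁵, x⁶, x⁷, x⁸, x⁹, x¹⁰, x¹¹, x¹², x¹³, x¹⁴, x¹⁵, x¹⁶}, of order 17.
Check: |G/G'| = 68/17 = 4 is the order of the abelianisation.

Answer: 17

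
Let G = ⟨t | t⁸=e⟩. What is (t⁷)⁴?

Compute successive powers of (t⁷), reducing at each step:
  (t⁷)²: (t⁷) · t⁷ = t⁶
  (t⁷)³: (t⁶) · t⁷ = t⁵
  (t⁷)⁴: (t⁵) · t⁷ = t⁴

Answer: t⁴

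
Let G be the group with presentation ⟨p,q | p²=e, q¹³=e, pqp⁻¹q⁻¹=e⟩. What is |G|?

Enumerate words in the generators, reducing via the relations: the distinct elements are
  {e, p, q, pq, q², q³, q⁴, q⁵, q⁶, q⁷, q⁸, q⁹, pq², pq³, pq⁴, pq⁵, pq⁶, pq⁷, pq⁸, pq⁹, q¹², q¹¹, q¹⁰, pq¹², pq¹¹, pq¹⁰}.
No further products give new elements, so |G| = 26.

Answer: 26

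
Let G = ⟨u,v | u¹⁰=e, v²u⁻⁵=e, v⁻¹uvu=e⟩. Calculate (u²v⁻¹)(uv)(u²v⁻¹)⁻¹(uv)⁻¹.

[(u²v⁻¹), (uv)] = (u²v⁻¹)·(uv)·(u²v⁻¹)⁻¹·(uv)⁻¹.
  (u²v⁻¹) · (uv) = u
  u · (u²v) = u³v
  (u³v) · (uv⁻¹) = u²

Answer: u²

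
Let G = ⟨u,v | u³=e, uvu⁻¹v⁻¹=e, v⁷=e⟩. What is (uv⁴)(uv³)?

Compute (uv⁴) · (uv³) by multiplying left to right and reducing via the relations at each step:
  (uv⁴) · u = u²v⁴
  (u²v⁴) · v³ = u²

Answer: u²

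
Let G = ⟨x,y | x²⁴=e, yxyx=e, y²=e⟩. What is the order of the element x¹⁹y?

Compute successive powers until reaching e:
  (x¹⁹y)¹ = x¹⁹y, (x¹⁹y)² = e.
The smallest positive k with (x¹⁹y)ᵏ = e is 2.

Answer: 2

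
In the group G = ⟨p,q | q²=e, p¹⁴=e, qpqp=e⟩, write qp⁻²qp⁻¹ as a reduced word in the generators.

Multiply left to right, reducing at each step:
  q · p⁻² = p²q
  (p²q) · q = p²
  (p²) · p⁻¹ = p

Answer: p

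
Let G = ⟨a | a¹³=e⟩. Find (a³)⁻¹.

The order of (a³) is 13 (smallest k with (a³)ᵏ = e), so (a³)⁻¹ = (a³)¹² = a¹⁰.
Check: (a³) · (a¹⁰) → (a³) · a¹⁰ = e, giving e as required.

Answer: a¹⁰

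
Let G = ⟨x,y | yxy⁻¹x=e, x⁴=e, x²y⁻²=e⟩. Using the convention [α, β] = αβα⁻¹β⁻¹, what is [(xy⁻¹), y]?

[(xy⁻¹), y] = (xy⁻¹)·y·(xy⁻¹)⁻¹·y⁻¹.
  (xy⁻¹) · y = x
  x · (xy) = y⁻¹
  (y⁻¹) · (y⁻¹) = x²

Answer: x²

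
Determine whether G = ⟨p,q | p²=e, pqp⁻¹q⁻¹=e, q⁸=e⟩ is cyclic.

|G| = 16, but the maximum element order in G is 8 < 16. No single element generates all of G, so G is not cyclic.

Answer: No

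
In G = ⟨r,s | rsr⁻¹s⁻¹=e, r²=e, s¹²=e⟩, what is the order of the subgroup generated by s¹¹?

|⟨s¹¹⟩| equals the order of s¹¹. Compute successive powers until reaching e:
  (s¹¹)¹ = s¹¹, (s¹¹)² = s¹⁰, (s¹¹)³ = s⁹, (s¹¹)⁴ = s⁸, (s¹¹)⁵ = s⁷, (s¹¹)⁶ = s⁶, (s¹¹)⁷ = s⁵, (s¹¹)⁸ = s⁴, (s¹¹)⁹ = s³, (s¹¹)¹⁰ = s², (s¹¹)¹¹ = s, (s¹¹)¹² = e.
The smallest positive k with (s¹¹)ᵏ = e is 12, so |⟨s¹¹⟩| = 12.

Answer: 12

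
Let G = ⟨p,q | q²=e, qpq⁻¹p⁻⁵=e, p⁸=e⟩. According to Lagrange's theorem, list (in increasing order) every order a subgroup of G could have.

|G| = 16 = 2⁴. By Lagrange's theorem the order of any subgroup divides 16; the divisors of 16 are 1, 2, 4, 8, 16.

Answer: 1, 2, 4, 8, 16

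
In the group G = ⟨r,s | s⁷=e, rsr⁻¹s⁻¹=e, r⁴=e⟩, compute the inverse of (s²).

The order of (s²) is 7 (smallest k with (s²)ᵏ = e), so (s²)⁻¹ = (s²)⁶ = s⁵.
Check: (s²) · (s⁵) → (s²) · s⁵ = e, giving e as required.

Answer: s⁵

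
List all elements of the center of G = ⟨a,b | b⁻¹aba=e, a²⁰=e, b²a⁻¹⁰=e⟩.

An element z ∈ Z(G) iff z commutes with every generator.
For example a¹⁰ is central: (a¹⁰)·a = a¹¹ = a·(a¹⁰); (a¹⁰)·b = b⁻¹ = b·(a¹⁰).
Whereas a ∉ Z(G) since a·b = ab ≠ a⁹b⁻¹ = b·a.
Checking each of the 40 elements this way gives Z(G) = {e, a¹⁰}, of order 2.

Answer: {e, a¹⁰}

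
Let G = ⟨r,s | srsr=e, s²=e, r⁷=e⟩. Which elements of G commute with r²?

⟨r²⟩ ⊆ C_G(r²) since powers of r² commute with r²; so |C_G(r²)| ≥ |⟨r²⟩| = 7.
By orbit–stabilizer, |C_G(r²)| = |G| / |conj. class of r²| = 14 / 2 = 7.
The 7 elements commuting with r² are {e, r, r², r³, r⁴, r⁵, r⁶}.

Answer: {e, r, r², r³, r⁴, r⁵, r⁶}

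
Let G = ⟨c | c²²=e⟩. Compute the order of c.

Compute successive powers until reaching e:
  c¹ = c, c² = c², c³ = c³, c⁴ = c⁴, c⁵ = c⁵, c⁶ = c⁶, c⁷ = c⁷, c⁸ = c⁸, c⁹ = c⁹, c¹⁰ = c¹⁰, c¹¹ = c¹¹, c¹² = c¹², c¹³ = c¹³, c¹⁴ = c¹⁴, c¹⁵ = c¹⁵, c¹⁶ = c¹⁶, c¹⁷ = c¹⁷, c¹⁸ = c¹⁸, c¹⁹ = c¹⁹, c²⁰ = c²⁰, c²¹ = c²¹, c²² = e.
The smallest positive k with cᵏ = e is 22.

Answer: 22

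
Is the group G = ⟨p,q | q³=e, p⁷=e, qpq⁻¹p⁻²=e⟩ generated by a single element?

Every cyclic group is abelian. But p·q = pq while q·p = p²q, so p·q ≠ q·p and G is not abelian. Hence G is not cyclic.

Answer: No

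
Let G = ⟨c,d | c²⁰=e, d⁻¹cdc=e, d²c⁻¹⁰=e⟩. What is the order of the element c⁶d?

Compute successive powers until reaching e:
  (c⁶d)¹ = c⁶d, (c⁶d)² = c¹⁰, (c⁶d)³ = c⁶d⁻¹, (c⁶d)⁴ = e.
The smallest positive k with (c⁶d)ᵏ = e is 4.

Answer: 4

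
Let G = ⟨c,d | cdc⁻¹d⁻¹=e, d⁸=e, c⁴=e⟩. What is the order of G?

Enumerate words in the generators, reducing via the relations: the distinct elements are
  {c, d, e, cd, c², c³, d², d³, d⁴, d⁵, d⁶, d⁷, cd², cd³, cd⁴, cd⁵, cd⁶, cd⁷, c²d, c³d, c²d², c²d³, c²d⁴, c²d⁵, c²d⁶, c²d⁷, c³d², c³d³, c³d⁴, c³d⁵, c³d⁶, c³d⁷}.
No further products give new elements, so |G| = 32.

Answer: 32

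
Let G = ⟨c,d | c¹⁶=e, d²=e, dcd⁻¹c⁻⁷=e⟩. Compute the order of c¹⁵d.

Compute successive powers until reaching e:
  (c¹⁵d)¹ = c¹⁵d, (c¹⁵d)² = c⁸, (c¹⁵d)³ = c⁷d, (c¹⁵d)⁴ = e.
The smallest positive k with (c¹⁵d)ᵏ = e is 4.

Answer: 4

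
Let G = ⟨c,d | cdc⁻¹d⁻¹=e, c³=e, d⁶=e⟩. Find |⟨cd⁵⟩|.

|⟨cd⁵⟩| equals the order of cd⁵. Compute successive powers until reaching e:
  (cd⁵)¹ = cd⁵, (cd⁵)² = c²d⁴, (cd⁵)³ = d³, (cd⁵)⁴ = cd², (cd⁵)⁵ = c²d, (cd⁵)⁶ = e.
The smallest positive k with (cd⁵)ᵏ = e is 6, so |⟨cd⁵⟩| = 6.

Answer: 6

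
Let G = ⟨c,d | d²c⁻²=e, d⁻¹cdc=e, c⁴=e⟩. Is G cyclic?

Every cyclic group is abelian. But c·d = cd while d·c = cd⁻¹, so c·d ≠ d·c and G is not abelian. Hence G is not cyclic.

Answer: No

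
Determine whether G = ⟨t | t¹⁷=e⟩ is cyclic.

|G| = 17. The element t has order 17 (its powers give 17 distinct elements), so ⟨t⟩ = G and G is cyclic.

Answer: Yes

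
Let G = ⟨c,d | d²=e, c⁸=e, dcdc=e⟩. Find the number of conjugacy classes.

The conjugacy classes (representative and size) are:
  [e] (size 1), [c] (size 2), [c⁶] (size 2), [c³] (size 2), [c⁴] (size 1), [d] (size 4), [c⁵d] (size 4).
Class equation: 1 + 2 + 2 + 2 + 1 + 4 + 4 = 16 = |G|. So G has 7 conjugacy classes.

Answer: 7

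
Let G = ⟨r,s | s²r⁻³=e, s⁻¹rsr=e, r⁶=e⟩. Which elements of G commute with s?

⟨s⟩ ⊆ C_G(s) since powers of s commute with s; so |C_G(s)| ≥ |⟨s⟩| = 4.
By orbit–stabilizer, |C_G(s)| = |G| / |conj. class of s| = 12 / 3 = 4.
The 4 elements commuting with s are {e, r³, s, s⁻¹}.

Answer: {e, r³, s, s⁻¹}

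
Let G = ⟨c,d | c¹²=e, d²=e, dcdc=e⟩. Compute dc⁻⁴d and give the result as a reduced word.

Multiply left to right, reducing at each step:
  d · c⁻⁴ = c⁴d
  (c⁴d) · d = c⁴

Answer: c⁴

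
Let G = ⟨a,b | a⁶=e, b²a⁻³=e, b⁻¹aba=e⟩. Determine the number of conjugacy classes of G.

The conjugacy classes (representative and size) are:
  [e] (size 1), [a] (size 2), [a²] (size 2), [a³] (size 1), [ab⁻¹] (size 3), [a²b⁻¹] (size 3).
Class equation: 1 + 2 + 2 + 1 + 3 + 3 = 12 = |G|. So G has 6 conjugacy classes.

Answer: 6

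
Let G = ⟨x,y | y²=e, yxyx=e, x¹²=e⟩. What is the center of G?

An element z ∈ Z(G) iff z commutes with every generator.
For example x⁶ is central: (x⁶)·x = x⁷ = x·(x⁶); (x⁶)·y = x⁶y = y·(x⁶).
Whereas x ∉ Z(G) since x·y = xy ≠ x¹¹y = y·x.
Checking each of the 24 elements this way gives Z(G) = {e, x⁶}, of order 2.

Answer: {e, x⁶}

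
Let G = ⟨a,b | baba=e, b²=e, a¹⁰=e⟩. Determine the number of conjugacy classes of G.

The conjugacy classes (representative and size) are:
  [e] (size 1), [a] (size 2), [a²] (size 2), [a³] (size 2), [a⁴] (size 2), [a⁵] (size 1), [a²b] (size 5), [a³b] (size 5).
Class equation: 1 + 2 + 2 + 2 + 2 + 1 + 5 + 5 = 20 = |G|. So G has 8 conjugacy classes.

Answer: 8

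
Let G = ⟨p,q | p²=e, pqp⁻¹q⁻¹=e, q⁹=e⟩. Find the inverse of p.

The order of p is 2 (smallest k with pᵏ = e), so p⁻¹ = p¹ = p.
Check: p · p → p · p = e, giving e as required.

Answer: p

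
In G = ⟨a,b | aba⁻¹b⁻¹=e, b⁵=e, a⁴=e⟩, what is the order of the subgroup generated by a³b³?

|⟨a³b³⟩| equals the order of a³b³. Compute successive powers until reaching e:
  (a³b³)¹ = a³b³, (a³b³)² = a²b, (a³b³)³ = ab⁴, (a³b³)⁴ = b², (a³b³)⁵ = a³, (a³b³)⁶ = a²b³, (a³b³)⁷ = ab, (a³b³)⁸ = b⁴, (a³b³)⁹ = a³b², (a³b³)¹⁰ = a², (a³b³)¹¹ = ab³, (a³b³)¹² = b, (a³b³)¹³ = a³b⁴, (a³b³)¹⁴ = a²b², (a³b³)¹⁵ = a, (a³b³)¹⁶ = b³, (a³b³)¹⁷ = a³b, (a³b³)¹⁸ = a²b⁴, (a³b³)¹⁹ = ab², (a³b³)²⁰ = e.
The smallest positive k with (a³b³)ᵏ = e is 20, so |⟨a³b³⟩| = 20.

Answer: 20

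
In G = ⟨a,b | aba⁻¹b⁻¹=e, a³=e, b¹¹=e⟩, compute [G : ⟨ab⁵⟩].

First find ord(ab⁵) by computing successive powers:
  (ab⁵)¹ = ab⁵, (ab⁵)² = a²b¹⁰, (ab⁵)³ = b⁴, (ab⁵)⁴ = ab⁹, (ab⁵)⁵ = a²b³, (ab⁵)⁶ = b⁸, (ab⁵)⁷ = ab², (ab⁵)⁸ = a²b⁷, (ab⁵)⁹ = b, (ab⁵)¹⁰ = ab⁶, (ab⁵)¹¹ = a², (ab⁵)¹² = b⁵, (ab⁵)¹³ = ab¹⁰, (ab⁵)¹⁴ = a²b⁴, (ab⁵)¹⁵ = b⁹, (ab⁵)¹⁶ = ab³, (ab⁵)¹⁷ = a²b⁸, (ab⁵)¹⁸ = b², (ab⁵)¹⁹ = ab⁷, (ab⁵)²⁰ = a²b, (ab⁵)²¹ = b⁶, (ab⁵)²² = a, (ab⁵)²³ = a²b⁵, (ab⁵)²⁴ = b¹⁰, (ab⁵)²⁵ = ab⁴, (ab⁵)²⁶ = a²b⁹, (ab⁵)²⁷ = b³, (ab⁵)²⁸ = ab⁸, (ab⁵)²⁹ = a²b², (ab⁵)³⁰ = b⁷, (ab⁵)³¹ = ab, (ab⁵)³² = a²b⁶, (ab⁵)³³ = e.
So |⟨ab⁵⟩| = ord(ab⁵) = 33. With |G| = 33, by Lagrange [G : ⟨ab⁵⟩] = 33/33 = 1.

Answer: 1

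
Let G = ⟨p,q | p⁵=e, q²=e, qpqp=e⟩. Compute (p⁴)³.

Compute successive powers of (p⁴), reducing at each step:
  (p⁴)²: (p⁴) · p⁴ = p³
  (p⁴)³: (p³) · p⁴ = p²

Answer: p²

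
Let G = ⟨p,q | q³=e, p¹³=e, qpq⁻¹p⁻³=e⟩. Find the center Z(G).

An element z ∈ Z(G) iff z commutes with every generator.
For example e is central: e·p = p = p·e; e·q = q = q·e.
Whereas p ∉ Z(G) since p·q = pq ≠ p³q = q·p.
Checking each of the 39 elements this way gives Z(G) = {e}, of order 1.

Answer: {e}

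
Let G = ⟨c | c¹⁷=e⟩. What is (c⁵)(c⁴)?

Compute (c⁵) · (c⁴) by multiplying left to right and reducing via the relations at each step:
  (c⁵) · c⁴ = c⁹

Answer: c⁹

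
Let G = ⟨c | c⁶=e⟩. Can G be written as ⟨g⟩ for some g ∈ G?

|G| = 6. The element c has order 6 (its powers give 6 distinct elements), so ⟨c⟩ = G and G is cyclic.

Answer: Yes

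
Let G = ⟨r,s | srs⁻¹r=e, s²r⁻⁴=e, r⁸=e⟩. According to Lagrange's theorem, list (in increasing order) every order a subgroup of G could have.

|G| = 16 = 2⁴. By Lagrange's theorem the order of any subgroup divides 16; the divisors of 16 are 1, 2, 4, 8, 16.

Answer: 1, 2, 4, 8, 16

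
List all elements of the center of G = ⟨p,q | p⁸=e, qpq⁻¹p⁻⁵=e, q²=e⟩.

An element z ∈ Z(G) iff z commutes with every generator.
For example p² is central: (p²)·p = p³ = p·(p²); (p²)·q = p²q = q·(p²).
Whereas p ∉ Z(G) since p·q = pq ≠ p⁵q = q·p.
Checking each of the 16 elements this way gives Z(G) = {e, p², p⁴, p⁶}, of order 4.

Answer: {e, p², p⁴, p⁶}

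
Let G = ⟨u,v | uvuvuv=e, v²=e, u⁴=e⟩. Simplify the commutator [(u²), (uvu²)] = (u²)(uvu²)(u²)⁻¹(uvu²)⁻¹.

[(u²), (uvu²)] = (u²)·(uvu²)·(u²)⁻¹·(uvu²)⁻¹.
  (u²) · (uvu²) = u³vu²
  (u³vu²) · (u²) = u³v
  (u³v) · (u²vu³) = vu²v

Answer: vu²v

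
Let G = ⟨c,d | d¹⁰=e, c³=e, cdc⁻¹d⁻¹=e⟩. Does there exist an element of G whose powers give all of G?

|G| = 30. The element cd has order 30 (its powers give 30 distinct elements), so ⟨cd⟩ = G and G is cyclic.

Answer: Yes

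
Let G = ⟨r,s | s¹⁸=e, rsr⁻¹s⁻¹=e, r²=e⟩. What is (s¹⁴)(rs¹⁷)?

Compute (s¹⁴) · (rs¹⁷) by multiplying left to right and reducing via the relations at each step:
  (s¹⁴) · r = rs¹⁴
  (rs¹⁴) · s¹⁷ = rs¹³

Answer: rs¹³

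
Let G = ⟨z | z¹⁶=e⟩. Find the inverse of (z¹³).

The order of (z¹³) is 16 (smallest k with (z¹³)ᵏ = e), so (z¹³)⁻¹ = (z¹³)¹⁵ = z³.
Check: (z¹³) · (z³) → (z¹³) · z³ = e, giving e as required.

Answer: z³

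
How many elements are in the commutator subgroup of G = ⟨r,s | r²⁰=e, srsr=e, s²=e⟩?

G' = [G, G] is generated by all commutators. The generator-pair commutators are: [r, s] = r².
The subgroup they normally generate is {e, r², r⁴, r⁶, r⁸, r¹⁰, r¹², r¹⁴, r¹⁶, r¹⁸}, of order 10.
Check: |G/G'| = 40/10 = 4 is the order of the abelianisation.

Answer: 10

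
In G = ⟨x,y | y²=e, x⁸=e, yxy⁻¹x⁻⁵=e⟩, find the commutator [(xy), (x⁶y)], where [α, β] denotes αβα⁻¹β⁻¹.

[(xy), (x⁶y)] = (xy)·(x⁶y)·(xy)⁻¹·(x⁶y)⁻¹.
  (xy) · (x⁶y) = x⁷
  (x⁷) · (x³y) = x²y
  (x²y) · (x²y) = x⁴

Answer: x⁴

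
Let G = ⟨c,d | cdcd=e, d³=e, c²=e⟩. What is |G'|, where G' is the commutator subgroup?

G' = [G, G] is generated by all commutators. The generator-pair commutators are: [c, d] = d.
The subgroup they normally generate is {e, d, d²}, of order 3.
Check: |G/G'| = 6/3 = 2 is the order of the abelianisation.

Answer: 3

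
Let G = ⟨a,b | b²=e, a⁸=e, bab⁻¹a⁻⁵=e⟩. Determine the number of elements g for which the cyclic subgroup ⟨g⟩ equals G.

⟨g⟩ = G would require ord(g) = |G| = 16, but the maximum element order in G is 8 < 16. So G is not cyclic and no single element generates it: the count is 0.

Answer: 0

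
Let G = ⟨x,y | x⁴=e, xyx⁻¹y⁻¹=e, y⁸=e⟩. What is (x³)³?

Compute successive powers of (x³), reducing at each step:
  (x³)²: (x³) · x³ = x²
  (x³)³: (x²) · x³ = x

Answer: x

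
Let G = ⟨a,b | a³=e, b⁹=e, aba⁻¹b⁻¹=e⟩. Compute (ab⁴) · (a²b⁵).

Compute (ab⁴) · (a²b⁵) by multiplying left to right and reducing via the relations at each step:
  (ab⁴) · a² = b⁴
  (b⁴) · b⁵ = e

Answer: e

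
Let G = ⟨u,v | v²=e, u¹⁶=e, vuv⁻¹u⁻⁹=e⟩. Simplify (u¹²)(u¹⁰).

Compute (u¹²) · (u¹⁰) by multiplying left to right and reducing via the relations at each step:
  (u¹²) · u¹⁰ = u⁶

Answer: u⁶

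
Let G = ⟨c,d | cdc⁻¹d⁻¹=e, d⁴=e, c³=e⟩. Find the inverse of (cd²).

The order of (cd²) is 6 (smallest k with (cd²)ᵏ = e), so (cd²)⁻¹ = (cd²)⁵ = c²d².
Check: (cd²) · (c²d²) → (cd²) · c² = d²;   (d²) · d² = e, giving e as required.

Answer: c²d²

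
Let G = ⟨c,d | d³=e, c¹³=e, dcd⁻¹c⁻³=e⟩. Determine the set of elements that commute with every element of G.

An element z ∈ Z(G) iff z commutes with every generator.
For example e is central: e·c = c = c·e; e·d = d = d·e.
Whereas c ∉ Z(G) since c·d = cd ≠ c³d = d·c.
Checking each of the 39 elements this way gives Z(G) = {e}, of order 1.

Answer: {e}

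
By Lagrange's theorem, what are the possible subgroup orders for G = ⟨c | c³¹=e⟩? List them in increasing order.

|G| = 31 = 31. By Lagrange's theorem the order of any subgroup divides 31; the divisors of 31 are 1, 31.

Answer: 1, 31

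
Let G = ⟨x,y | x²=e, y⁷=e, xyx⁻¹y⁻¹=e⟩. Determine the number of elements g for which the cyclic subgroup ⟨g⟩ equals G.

G is cyclic of order 14. An element generates G iff its order is 14, and a cyclic group of order 14 has exactly φ(14) = 6 such elements.

Answer: 6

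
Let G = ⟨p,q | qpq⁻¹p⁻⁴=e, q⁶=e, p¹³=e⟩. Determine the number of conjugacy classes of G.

The conjugacy classes (representative and size) are:
  [e] (size 1), [p⁴] (size 6), [p¹¹] (size 6), [p⁷q] (size 13), [p⁸q²] (size 13), [p¹²q³] (size 13), [p⁵q⁴] (size 13), [p¹¹q⁵] (size 13).
Class equation: 1 + 6 + 6 + 13 + 13 + 13 + 13 + 13 = 78 = |G|. So G has 8 conjugacy classes.

Answer: 8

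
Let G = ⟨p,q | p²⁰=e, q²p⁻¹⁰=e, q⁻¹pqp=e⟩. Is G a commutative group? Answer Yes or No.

p·q = pq but q·p = p⁹q⁻¹, so p·q ≠ q·p and G is not abelian.

Answer: No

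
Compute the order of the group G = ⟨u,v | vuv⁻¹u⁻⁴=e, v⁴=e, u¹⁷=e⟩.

Enumerate words in the generators, reducing via the relations: the distinct elements are
  {e, u, v, uv, u², u³, u⁴, u⁵, u⁶, u⁷, u⁸, u⁹, v², v³, uv², uv³, u²v, u³v, u¹², u¹³, u¹¹, u¹⁰, u¹⁴, u¹⁵, u¹⁶, u⁴v, u⁵v, u⁶v, u⁷v, u⁸v, u⁹v, u²v², u²v³, u³v², u³v³, u¹²v, u¹³v, u¹¹v, u¹⁰v, u¹⁴v, u¹⁵v, u¹⁶v, u⁴v², u⁴v³, u⁵v², u⁵v³, u⁶v², u⁶v³, u⁷v², u⁷v³, u⁸v², u⁸v³, u⁹v², u⁹v³, u¹²v², u¹²v³, u¹³v², u¹³v³, u¹¹v², u¹¹v³, u¹⁰v², u¹⁰v³, u¹⁴v², u¹⁴v³, u¹⁵v², u¹⁵v³, u¹⁶v², u¹⁶v³}.
No further products give new elements, so |G| = 68.

Answer: 68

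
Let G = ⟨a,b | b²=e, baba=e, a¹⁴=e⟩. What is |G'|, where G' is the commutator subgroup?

G' = [G, G] is generated by all commutators. The generator-pair commutators are: [a, b] = a².
The subgroup they normally generate is {e, a², a⁴, a⁶, a⁸, a¹⁰, a¹²}, of order 7.
Check: |G/G'| = 28/7 = 4 is the order of the abelianisation.

Answer: 7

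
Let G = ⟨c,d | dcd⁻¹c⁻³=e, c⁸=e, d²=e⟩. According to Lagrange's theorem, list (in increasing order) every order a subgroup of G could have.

|G| = 16 = 2⁴. By Lagrange's theorem the order of any subgroup divides 16; the divisors of 16 are 1, 2, 4, 8, 16.

Answer: 1, 2, 4, 8, 16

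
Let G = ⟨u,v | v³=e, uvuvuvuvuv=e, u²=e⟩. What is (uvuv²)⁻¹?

The order of (uvuv²) is 5 (smallest k with (uvuv²)ᵏ = e), so (uvuv²)⁻¹ = (uvuv²)⁴ = vuv²u.
Check: (uvuv²) · (vuv²u) → (uvuv²) · v = uvu;   (uvu) · u = uv;   (uv) · v² = u;   u · u = e, giving e as required.

Answer: vuv²u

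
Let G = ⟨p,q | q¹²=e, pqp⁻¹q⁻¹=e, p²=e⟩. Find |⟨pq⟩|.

|⟨pq⟩| equals the order of pq. Compute successive powers until reaching e:
  (pq)¹ = pq, (pq)² = q², (pq)³ = pq³, (pq)⁴ = q⁴, (pq)⁵ = pq⁵, (pq)⁶ = q⁶, (pq)⁷ = pq⁷, (pq)⁸ = q⁸, (pq)⁹ = pq⁹, (pq)¹⁰ = q¹⁰, (pq)¹¹ = pq¹¹, (pq)¹² = e.
The smallest positive k with (pq)ᵏ = e is 12, so |⟨pq⟩| = 12.

Answer: 12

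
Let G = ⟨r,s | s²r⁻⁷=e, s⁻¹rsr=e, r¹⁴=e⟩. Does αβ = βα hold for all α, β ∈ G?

r·s = rs but s·r = r⁶s⁻¹, so r·s ≠ s·r and G is not abelian.

Answer: No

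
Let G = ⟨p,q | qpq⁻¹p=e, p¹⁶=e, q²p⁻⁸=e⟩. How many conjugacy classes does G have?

The conjugacy classes (representative and size) are:
  [e] (size 1), [p] (size 2), [p¹⁴] (size 2), [p¹³] (size 2), [p¹²] (size 2), [p⁵] (size 2), [p¹⁰] (size 2), [p⁷] (size 2), [p⁸] (size 1), [q⁻¹] (size 8), [p⁷q⁻¹] (size 8).
Class equation: 1 + 2 + 2 + 2 + 2 + 2 + 2 + 2 + 1 + 8 + 8 = 32 = |G|. So G has 11 conjugacy classes.

Answer: 11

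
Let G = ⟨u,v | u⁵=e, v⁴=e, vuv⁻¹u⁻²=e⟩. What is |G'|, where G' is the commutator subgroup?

G' = [G, G] is generated by all commutators. The generator-pair commutators are: [u, v] = u⁴.
The subgroup they normally generate is {e, u, u², u³, u⁴}, of order 5.
Check: |G/G'| = 20/5 = 4 is the order of the abelianisation.

Answer: 5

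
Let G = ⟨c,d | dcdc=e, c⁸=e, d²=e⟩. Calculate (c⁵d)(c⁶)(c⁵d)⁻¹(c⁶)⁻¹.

[(c⁵d), (c⁶)] = (c⁵d)·(c⁶)·(c⁵d)⁻¹·(c⁶)⁻¹.
  (c⁵d) · (c⁶) = c⁷d
  (c⁷d) · (c⁵d) = c²
  (c²) · (c²) = c⁴

Answer: c⁴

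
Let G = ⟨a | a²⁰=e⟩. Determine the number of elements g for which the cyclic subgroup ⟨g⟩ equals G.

G is cyclic of order 20. An element generates G iff its order is 20, and a cyclic group of order 20 has exactly φ(20) = 8 such elements.

Answer: 8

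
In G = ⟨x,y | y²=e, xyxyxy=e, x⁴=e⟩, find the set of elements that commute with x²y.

⟨x²y⟩ ⊆ C_G(x²y) since powers of x²y commute with x²y; so |C_G(x²y)| ≥ |⟨x²y⟩| = 4.
By orbit–stabilizer, |C_G(x²y)| = |G| / |conj. class of x²y| = 24 / 6 = 4.
The 4 elements commuting with x²y are {e, x²y, yx², x²yx²y}.

Answer: {e, x²y, yx², x²yx²y}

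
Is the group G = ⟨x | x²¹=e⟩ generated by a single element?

|G| = 21. The element x has order 21 (its powers give 21 distinct elements), so ⟨x⟩ = G and G is cyclic.

Answer: Yes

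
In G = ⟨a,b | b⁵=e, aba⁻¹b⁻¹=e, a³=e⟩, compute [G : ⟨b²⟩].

First find ord(b²) by computing successive powers:
  (b²)¹ = b², (b²)² = b⁴, (b²)³ = b, (b²)⁴ = b³, (b²)⁵ = e.
So |⟨b²⟩| = ord(b²) = 5. With |G| = 15, by Lagrange [G : ⟨b²⟩] = 15/5 = 3.

Answer: 3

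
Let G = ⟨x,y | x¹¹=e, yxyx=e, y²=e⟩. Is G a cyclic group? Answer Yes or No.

Every cyclic group is abelian. But x·y = xy while y·x = x¹⁰y, so x·y ≠ y·x and G is not abelian. Hence G is not cyclic.

Answer: No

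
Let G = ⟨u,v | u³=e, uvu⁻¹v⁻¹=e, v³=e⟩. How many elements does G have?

Enumerate words in the generators, reducing via the relations: the distinct elements are
  {e, u, v, uv, u², v², uv², u²v, u²v²}.
No further products give new elements, so |G| = 9.

Answer: 9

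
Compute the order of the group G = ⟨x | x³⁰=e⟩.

G is generated by a single element, so G is cyclic. The relator gives x³⁰ = e and no smaller power is forced to be e, so the 30 powers {e, x, x², x³, x⁴, x⁵, x⁶, x⁷, x⁸, x⁹, x²², x²³, x²¹, x²⁰, x²⁴, x²⁵, x²⁶, x²⁷, x²⁸, x²⁹, x¹², x¹³, x¹¹, x¹⁰, x¹⁴, x¹⁵, x¹⁶, x¹⁷, x¹⁸, x¹⁹} are distinct. Hence |G| = 30.

Answer: 30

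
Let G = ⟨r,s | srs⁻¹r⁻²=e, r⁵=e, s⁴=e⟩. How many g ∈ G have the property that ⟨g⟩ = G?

⟨g⟩ = G would require ord(g) = |G| = 20, but the maximum element order in G is 5 < 20. So G is not cyclic and no single element generates it: the count is 0.

Answer: 0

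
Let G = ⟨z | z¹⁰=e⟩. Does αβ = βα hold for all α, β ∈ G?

G has a single generator, so G is cyclic and hence abelian.

Answer: Yes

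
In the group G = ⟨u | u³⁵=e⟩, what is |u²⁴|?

Compute successive powers until reaching e:
  (u²⁴)¹ = u²⁴, (u²⁴)² = u¹³, (u²⁴)³ = u², (u²⁴)⁴ = u²⁶, (u²⁴)⁵ = u¹⁵, (u²⁴)⁶ = u⁴, (u²⁴)⁷ = u²⁸, (u²⁴)⁸ = u¹⁷, (u²⁴)⁹ = u⁶, (u²⁴)¹⁰ = u³⁰, (u²⁴)¹¹ = u¹⁹, (u²⁴)¹² = u⁸, (u²⁴)¹³ = u³², (u²⁴)¹⁴ = u²¹, (u²⁴)¹⁵ = u¹⁰, (u²⁴)¹⁶ = u³⁴, (u²⁴)¹⁷ = u²³, (u²⁴)¹⁸ = u¹², (u²⁴)¹⁹ = u, (u²⁴)²⁰ = u²⁵, (u²⁴)²¹ = u¹⁴, (u²⁴)²² = u³, (u²⁴)²³ = u²⁷, (u²⁴)²⁴ = u¹⁶, (u²⁴)²⁵ = u⁵, (u²⁴)²⁶ = u²⁹, (u²⁴)²⁷ = u¹⁸, (u²⁴)²⁸ = u⁷, (u²⁴)²⁹ = u³¹, (u²⁴)³⁰ = u²⁰, (u²⁴)³¹ = u⁹, (u²⁴)³² = u³³, (u²⁴)³³ = u²², (u²⁴)³⁴ = u¹¹, (u²⁴)³⁵ = e.
The smallest positive k with (u²⁴)ᵏ = e is 35.

Answer: 35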